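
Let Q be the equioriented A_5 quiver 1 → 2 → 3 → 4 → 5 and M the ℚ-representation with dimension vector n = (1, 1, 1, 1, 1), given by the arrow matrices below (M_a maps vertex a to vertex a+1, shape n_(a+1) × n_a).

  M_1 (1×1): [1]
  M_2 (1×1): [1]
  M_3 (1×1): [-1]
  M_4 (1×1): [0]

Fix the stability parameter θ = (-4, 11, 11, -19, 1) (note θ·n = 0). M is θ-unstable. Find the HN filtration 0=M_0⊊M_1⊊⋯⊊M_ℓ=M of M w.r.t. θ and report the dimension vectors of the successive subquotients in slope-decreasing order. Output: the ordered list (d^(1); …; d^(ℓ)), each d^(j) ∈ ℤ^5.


Barcode: M ≅ I[1,4], I[5,5]. HN layers by μ_θ (2 steps, strictly decreasing):
  μ^(1)=1; μ^(2)=-4

((0, 1, 1, 1, 1); (1, 0, 0, 0, 0))


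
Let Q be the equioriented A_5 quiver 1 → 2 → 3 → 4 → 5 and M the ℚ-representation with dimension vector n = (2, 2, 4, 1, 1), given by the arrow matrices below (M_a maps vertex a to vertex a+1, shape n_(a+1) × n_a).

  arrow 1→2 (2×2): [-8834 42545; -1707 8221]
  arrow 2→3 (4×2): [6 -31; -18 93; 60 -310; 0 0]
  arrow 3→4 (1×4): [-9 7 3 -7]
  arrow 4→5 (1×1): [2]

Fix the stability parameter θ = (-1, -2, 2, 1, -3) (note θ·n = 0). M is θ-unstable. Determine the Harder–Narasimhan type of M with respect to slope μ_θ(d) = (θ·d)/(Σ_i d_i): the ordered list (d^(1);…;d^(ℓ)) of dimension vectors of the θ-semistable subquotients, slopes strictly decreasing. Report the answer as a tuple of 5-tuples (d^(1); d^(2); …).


Barcode: M ≅ I[1,2], I[1,3], I[3,3]^2, I[3,5]. HN layers by μ_θ (3 steps, strictly decreasing):
  μ^(1)=2; μ^(2)=0; μ^(3)=-3/2

((0, 0, 3, 0, 0); (0, 0, 1, 1, 1); (2, 2, 0, 0, 0))


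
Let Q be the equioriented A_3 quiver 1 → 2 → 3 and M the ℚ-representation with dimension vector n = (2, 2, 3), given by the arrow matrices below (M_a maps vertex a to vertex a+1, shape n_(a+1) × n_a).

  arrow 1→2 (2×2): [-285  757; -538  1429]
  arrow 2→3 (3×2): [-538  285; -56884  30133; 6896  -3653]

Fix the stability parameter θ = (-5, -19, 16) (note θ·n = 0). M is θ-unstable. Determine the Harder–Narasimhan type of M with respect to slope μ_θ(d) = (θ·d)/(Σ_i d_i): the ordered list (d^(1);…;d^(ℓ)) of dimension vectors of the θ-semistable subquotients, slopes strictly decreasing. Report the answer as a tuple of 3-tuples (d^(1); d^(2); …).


Via rank(M_{q-1}∘⋯∘M_p): M ≅ I[1,3]^2, I[3,3].
μ_θ-semistable layers: μ^(1)=16; μ^(2)=-12

((0, 0, 3); (2, 2, 0))


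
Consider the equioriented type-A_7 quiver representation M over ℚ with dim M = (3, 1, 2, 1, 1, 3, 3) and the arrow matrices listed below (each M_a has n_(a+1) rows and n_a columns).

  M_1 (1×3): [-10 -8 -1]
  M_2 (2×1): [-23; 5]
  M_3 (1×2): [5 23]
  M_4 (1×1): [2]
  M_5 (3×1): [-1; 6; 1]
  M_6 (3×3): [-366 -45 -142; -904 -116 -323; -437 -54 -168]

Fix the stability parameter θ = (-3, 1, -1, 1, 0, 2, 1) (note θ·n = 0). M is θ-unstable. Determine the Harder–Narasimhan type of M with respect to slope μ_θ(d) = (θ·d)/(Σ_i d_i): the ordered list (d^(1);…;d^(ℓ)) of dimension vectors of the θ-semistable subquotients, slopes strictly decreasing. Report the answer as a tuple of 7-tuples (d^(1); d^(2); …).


Via rank(M_{q-1}∘⋯∘M_p): M ≅ I[1,1]^2, I[1,3], I[3,7], I[6,7]^2.
μ_θ-semistable layers: μ^(1)=3/2; μ^(2)=1/2; μ^(3)=0; μ^(4)=-1; μ^(5)=-3

((0, 0, 0, 0, 0, 3, 3); (0, 0, 0, 1, 1, 0, 0); (0, 1, 1, 0, 0, 0, 0); (0, 0, 1, 0, 0, 0, 0); (3, 0, 0, 0, 0, 0, 0))


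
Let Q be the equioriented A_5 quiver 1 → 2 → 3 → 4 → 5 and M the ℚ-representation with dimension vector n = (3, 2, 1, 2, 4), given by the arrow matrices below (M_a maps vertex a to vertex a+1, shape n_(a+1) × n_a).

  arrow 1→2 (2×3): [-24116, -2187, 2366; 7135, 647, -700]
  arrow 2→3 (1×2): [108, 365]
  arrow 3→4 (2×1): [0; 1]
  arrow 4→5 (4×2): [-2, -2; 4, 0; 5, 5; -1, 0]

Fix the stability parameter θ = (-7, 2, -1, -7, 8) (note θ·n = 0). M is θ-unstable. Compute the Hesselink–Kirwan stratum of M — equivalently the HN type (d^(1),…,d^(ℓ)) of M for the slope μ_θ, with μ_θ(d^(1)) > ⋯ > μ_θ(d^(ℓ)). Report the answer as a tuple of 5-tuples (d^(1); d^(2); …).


Barcode: M ≅ I[1,1], I[1,2], I[1,5], I[4,5], I[5,5]^2. HN layers by μ_θ (4 steps, strictly decreasing):
  μ^(1)=8; μ^(2)=2; μ^(3)=-2; μ^(4)=-7

((0, 0, 0, 0, 4); (0, 1, 0, 0, 0); (0, 1, 1, 1, 0); (3, 0, 0, 1, 0))


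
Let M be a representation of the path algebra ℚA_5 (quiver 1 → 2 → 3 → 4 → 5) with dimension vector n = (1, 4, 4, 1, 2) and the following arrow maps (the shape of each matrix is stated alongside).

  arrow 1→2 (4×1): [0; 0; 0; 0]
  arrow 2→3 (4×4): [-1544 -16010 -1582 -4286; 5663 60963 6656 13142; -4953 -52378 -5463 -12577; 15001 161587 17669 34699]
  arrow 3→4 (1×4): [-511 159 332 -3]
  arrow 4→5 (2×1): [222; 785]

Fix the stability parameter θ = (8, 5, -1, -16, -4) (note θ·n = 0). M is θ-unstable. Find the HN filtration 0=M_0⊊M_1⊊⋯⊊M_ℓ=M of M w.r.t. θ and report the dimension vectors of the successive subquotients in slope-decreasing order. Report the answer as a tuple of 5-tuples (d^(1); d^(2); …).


Barcode: M ≅ I[1,1], I[2,2], I[2,3]^2, I[2,5], I[3,3], I[5,5]. HN layers by μ_θ (5 steps, strictly decreasing):
  μ^(1)=8; μ^(2)=5; μ^(3)=2; μ^(4)=-1; μ^(5)=-4

((1, 0, 0, 0, 0); (0, 1, 0, 0, 0); (0, 2, 2, 0, 0); (0, 0, 1, 0, 0); (0, 1, 1, 1, 2))


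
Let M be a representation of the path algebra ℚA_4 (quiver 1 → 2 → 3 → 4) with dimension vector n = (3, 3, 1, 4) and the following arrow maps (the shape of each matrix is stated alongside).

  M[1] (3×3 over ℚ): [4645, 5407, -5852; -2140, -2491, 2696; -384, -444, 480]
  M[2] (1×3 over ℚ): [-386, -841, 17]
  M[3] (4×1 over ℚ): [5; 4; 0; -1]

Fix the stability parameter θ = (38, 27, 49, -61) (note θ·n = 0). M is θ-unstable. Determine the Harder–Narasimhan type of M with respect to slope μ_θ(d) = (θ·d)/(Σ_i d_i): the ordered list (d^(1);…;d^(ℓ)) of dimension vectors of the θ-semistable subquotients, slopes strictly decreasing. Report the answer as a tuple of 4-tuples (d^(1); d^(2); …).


Interval decomposition of M: I[1,1], I[1,2], I[1,4], I[2,2], I[4,4]^3.
HN type (ℓ=5): μ^(1)=38; μ^(2)=65/2; μ^(3)=27; μ^(4)=53/4; μ^(5)=-61

((1, 0, 0, 0); (1, 1, 0, 0); (0, 1, 0, 0); (1, 1, 1, 1); (0, 0, 0, 3))


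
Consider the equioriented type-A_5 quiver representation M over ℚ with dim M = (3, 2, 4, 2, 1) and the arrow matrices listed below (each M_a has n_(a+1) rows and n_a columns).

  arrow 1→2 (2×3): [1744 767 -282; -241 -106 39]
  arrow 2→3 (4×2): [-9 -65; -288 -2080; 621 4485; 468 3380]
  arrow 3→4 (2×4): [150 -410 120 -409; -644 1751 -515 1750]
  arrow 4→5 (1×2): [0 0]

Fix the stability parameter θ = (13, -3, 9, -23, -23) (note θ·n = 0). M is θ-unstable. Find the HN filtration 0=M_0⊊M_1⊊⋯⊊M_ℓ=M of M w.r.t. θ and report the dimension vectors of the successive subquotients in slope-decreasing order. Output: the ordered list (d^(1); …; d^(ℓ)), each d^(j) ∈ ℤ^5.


Via rank(M_{q-1}∘⋯∘M_p): M ≅ I[1,1], I[1,2], I[1,4], I[3,3]^2, I[3,4], I[5,5].
μ_θ-semistable layers: μ^(1)=13; μ^(2)=9; μ^(3)=5; μ^(4)=-1; μ^(5)=-7; μ^(6)=-23

((1, 0, 0, 0, 0); (0, 0, 2, 0, 0); (1, 1, 0, 0, 0); (1, 1, 1, 1, 0); (0, 0, 1, 1, 0); (0, 0, 0, 0, 1))


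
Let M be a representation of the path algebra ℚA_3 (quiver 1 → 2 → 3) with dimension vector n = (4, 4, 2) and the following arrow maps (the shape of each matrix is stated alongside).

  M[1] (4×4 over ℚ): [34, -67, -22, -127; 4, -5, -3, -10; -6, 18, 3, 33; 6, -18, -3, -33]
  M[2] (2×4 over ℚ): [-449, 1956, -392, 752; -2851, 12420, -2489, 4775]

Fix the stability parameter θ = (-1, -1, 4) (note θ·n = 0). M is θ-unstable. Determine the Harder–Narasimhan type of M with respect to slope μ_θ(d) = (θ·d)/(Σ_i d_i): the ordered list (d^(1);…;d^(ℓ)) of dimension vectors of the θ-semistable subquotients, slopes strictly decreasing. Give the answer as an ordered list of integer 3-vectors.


Interval decomposition of M: I[1,1]^2, I[1,2], I[1,3], I[2,2], I[2,3].
HN type (ℓ=2): μ^(1)=4; μ^(2)=-1

((0, 0, 2); (4, 4, 0))


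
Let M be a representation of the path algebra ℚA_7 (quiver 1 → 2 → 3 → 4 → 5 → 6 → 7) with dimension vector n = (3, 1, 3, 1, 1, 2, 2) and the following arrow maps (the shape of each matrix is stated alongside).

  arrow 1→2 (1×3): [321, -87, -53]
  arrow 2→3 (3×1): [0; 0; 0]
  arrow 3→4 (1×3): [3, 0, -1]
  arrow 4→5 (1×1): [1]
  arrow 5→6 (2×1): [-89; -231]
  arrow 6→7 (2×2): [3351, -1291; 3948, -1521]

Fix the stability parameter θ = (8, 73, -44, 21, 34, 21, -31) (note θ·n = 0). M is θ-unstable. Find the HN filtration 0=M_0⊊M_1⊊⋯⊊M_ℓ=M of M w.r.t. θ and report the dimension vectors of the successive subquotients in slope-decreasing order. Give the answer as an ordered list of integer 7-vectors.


Interval decomposition of M: I[1,1]^2, I[1,2], I[3,3]^2, I[3,7], I[6,7].
HN type (ℓ=5): μ^(1)=73; μ^(2)=45/4; μ^(3)=8; μ^(4)=-5; μ^(5)=-44

((0, 1, 0, 0, 0, 0, 0); (0, 0, 0, 1, 1, 1, 1); (3, 0, 0, 0, 0, 0, 0); (0, 0, 0, 0, 0, 1, 1); (0, 0, 3, 0, 0, 0, 0))


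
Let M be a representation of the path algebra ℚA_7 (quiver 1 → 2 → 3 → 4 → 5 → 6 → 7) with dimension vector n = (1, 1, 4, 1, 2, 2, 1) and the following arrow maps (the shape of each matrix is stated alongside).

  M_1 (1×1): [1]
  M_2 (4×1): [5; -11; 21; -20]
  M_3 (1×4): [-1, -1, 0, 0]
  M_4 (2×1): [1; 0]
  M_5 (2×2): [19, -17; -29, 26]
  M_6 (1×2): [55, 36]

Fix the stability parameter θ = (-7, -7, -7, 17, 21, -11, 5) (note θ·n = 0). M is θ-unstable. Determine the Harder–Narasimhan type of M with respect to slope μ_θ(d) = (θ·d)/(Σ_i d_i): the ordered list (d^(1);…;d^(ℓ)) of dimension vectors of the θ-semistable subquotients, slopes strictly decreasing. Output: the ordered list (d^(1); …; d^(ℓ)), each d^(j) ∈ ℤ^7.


Interval decomposition of M: I[1,7], I[3,3]^3, I[5,6].
HN type (ℓ=3): μ^(1)=8; μ^(2)=5; μ^(3)=-7

((0, 0, 0, 1, 1, 1, 1); (0, 0, 0, 0, 1, 1, 0); (1, 1, 4, 0, 0, 0, 0))


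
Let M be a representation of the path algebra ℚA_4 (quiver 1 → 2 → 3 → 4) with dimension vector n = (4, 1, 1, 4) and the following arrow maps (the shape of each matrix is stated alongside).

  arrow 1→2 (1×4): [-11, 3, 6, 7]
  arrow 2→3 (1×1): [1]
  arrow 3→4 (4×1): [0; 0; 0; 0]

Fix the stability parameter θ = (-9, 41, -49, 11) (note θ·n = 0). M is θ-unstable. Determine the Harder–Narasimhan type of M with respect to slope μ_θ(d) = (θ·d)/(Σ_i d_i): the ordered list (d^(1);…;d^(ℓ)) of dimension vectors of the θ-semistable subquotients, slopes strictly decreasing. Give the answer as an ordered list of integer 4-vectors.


Interval decomposition of M: I[1,1]^3, I[1,3], I[4,4]^4.
HN type (ℓ=3): μ^(1)=11; μ^(2)=-4; μ^(3)=-9

((0, 0, 0, 4); (0, 1, 1, 0); (4, 0, 0, 0))


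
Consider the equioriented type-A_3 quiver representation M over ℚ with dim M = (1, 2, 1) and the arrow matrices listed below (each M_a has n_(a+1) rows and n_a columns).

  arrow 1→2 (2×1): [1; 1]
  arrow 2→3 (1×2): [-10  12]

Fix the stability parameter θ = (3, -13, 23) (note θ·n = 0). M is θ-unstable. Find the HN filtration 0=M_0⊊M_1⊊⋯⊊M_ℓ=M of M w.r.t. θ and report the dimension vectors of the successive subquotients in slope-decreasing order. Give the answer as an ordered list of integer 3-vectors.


Barcode: M ≅ I[1,3], I[2,2]. HN layers by μ_θ (3 steps, strictly decreasing):
  μ^(1)=23; μ^(2)=-5; μ^(3)=-13

((0, 0, 1); (1, 1, 0); (0, 1, 0))


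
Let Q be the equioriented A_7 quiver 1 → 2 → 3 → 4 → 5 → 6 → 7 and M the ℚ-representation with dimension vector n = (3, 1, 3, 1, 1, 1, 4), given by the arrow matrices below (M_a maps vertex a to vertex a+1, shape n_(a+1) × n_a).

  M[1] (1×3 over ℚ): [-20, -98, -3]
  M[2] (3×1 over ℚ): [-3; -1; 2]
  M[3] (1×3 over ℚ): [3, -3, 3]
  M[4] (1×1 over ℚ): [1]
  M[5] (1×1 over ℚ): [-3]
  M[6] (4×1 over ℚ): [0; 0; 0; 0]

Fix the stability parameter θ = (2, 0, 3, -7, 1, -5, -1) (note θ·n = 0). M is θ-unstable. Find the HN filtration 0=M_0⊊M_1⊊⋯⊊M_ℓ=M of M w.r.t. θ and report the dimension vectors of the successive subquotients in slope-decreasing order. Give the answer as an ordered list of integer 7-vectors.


Barcode: M ≅ I[1,1]^2, I[1,3], I[3,3], I[3,6], I[7,7]^4. HN layers by μ_θ (5 steps, strictly decreasing):
  μ^(1)=3; μ^(2)=2; μ^(3)=1; μ^(4)=-1; μ^(5)=-2

((0, 0, 2, 0, 0, 0, 0); (2, 0, 0, 0, 0, 0, 0); (1, 1, 0, 0, 0, 0, 0); (0, 0, 0, 0, 0, 0, 4); (0, 0, 1, 1, 1, 1, 0))


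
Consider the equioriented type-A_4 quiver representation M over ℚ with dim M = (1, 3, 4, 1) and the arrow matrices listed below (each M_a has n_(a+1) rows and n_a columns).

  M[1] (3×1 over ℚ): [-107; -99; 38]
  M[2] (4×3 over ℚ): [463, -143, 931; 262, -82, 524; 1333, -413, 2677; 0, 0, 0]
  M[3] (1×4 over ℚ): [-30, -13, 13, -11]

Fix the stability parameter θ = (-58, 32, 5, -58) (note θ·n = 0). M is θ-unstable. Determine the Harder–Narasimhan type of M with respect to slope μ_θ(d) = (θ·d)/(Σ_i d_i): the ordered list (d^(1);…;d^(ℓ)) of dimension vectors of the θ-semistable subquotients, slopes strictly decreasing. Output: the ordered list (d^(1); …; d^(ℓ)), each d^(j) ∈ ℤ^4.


Interval decomposition of M: I[1,4], I[2,2], I[2,3], I[3,3]^2.
HN type (ℓ=5): μ^(1)=32; μ^(2)=37/2; μ^(3)=5; μ^(4)=-7; μ^(5)=-58

((0, 1, 0, 0); (0, 1, 1, 0); (0, 0, 2, 0); (0, 1, 1, 1); (1, 0, 0, 0))


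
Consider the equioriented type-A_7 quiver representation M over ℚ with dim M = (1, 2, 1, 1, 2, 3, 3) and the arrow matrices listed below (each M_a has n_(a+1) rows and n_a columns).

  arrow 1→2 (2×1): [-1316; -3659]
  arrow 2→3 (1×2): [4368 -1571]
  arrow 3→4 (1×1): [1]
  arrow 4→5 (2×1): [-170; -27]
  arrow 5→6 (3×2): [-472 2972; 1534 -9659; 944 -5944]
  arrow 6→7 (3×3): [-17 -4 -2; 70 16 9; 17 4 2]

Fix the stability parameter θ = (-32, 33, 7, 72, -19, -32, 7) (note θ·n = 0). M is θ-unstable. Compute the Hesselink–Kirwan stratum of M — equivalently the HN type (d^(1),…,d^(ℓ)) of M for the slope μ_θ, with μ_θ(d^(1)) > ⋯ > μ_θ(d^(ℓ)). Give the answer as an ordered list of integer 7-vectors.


Barcode: M ≅ I[1,6], I[2,2], I[5,5], I[6,7]^2, I[7,7]. HN layers by μ_θ (5 steps, strictly decreasing):
  μ^(1)=33; μ^(2)=61/5; μ^(3)=7; μ^(4)=-19; μ^(5)=-32

((0, 1, 0, 0, 0, 0, 0); (0, 1, 1, 1, 1, 1, 0); (0, 0, 0, 0, 0, 0, 3); (0, 0, 0, 0, 1, 0, 0); (1, 0, 0, 0, 0, 2, 0))


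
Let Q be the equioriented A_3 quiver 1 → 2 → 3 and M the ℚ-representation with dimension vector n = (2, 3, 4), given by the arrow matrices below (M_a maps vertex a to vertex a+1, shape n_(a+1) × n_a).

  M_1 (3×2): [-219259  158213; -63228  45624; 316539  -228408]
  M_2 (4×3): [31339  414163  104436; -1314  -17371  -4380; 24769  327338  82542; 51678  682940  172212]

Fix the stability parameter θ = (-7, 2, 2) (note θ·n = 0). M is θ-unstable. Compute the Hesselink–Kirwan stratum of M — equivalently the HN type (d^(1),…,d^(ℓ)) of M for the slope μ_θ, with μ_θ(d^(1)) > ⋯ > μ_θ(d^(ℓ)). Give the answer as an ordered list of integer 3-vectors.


Interval decomposition of M: I[1,3]^2, I[2,3], I[3,3].
HN type (ℓ=2): μ^(1)=2; μ^(2)=-7

((0, 3, 4); (2, 0, 0))


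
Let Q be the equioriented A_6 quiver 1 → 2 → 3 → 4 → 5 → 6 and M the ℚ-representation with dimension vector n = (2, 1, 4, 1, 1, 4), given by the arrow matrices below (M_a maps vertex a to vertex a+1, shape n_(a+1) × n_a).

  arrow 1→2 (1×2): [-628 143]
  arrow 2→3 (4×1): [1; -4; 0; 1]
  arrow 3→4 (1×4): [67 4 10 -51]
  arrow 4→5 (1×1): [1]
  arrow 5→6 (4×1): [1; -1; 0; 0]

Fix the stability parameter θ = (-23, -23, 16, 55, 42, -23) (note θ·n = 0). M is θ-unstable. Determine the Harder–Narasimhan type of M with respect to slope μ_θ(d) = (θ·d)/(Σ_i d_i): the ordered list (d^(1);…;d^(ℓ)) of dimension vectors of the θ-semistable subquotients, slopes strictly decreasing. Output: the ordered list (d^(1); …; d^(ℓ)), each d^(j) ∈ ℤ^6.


Barcode: M ≅ I[1,1], I[1,3], I[3,3]^2, I[3,6], I[6,6]^3. HN layers by μ_θ (3 steps, strictly decreasing):
  μ^(1)=74/3; μ^(2)=16; μ^(3)=-23

((0, 0, 0, 1, 1, 1); (0, 0, 4, 0, 0, 0); (2, 1, 0, 0, 0, 3))


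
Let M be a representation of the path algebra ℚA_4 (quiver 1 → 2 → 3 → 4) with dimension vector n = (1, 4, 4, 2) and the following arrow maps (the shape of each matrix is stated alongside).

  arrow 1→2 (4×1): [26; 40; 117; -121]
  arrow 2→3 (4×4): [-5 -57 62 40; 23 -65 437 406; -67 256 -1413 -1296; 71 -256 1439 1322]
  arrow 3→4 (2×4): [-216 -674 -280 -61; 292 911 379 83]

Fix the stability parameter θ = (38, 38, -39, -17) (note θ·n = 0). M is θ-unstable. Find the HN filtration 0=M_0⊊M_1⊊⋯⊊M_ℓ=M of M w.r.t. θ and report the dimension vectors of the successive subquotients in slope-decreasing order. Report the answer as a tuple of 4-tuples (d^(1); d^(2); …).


Interval decomposition of M: I[1,4], I[2,3]^2, I[2,4].
HN type (ℓ=3): μ^(1)=5; μ^(2)=-1/2; μ^(3)=-6

((1, 1, 1, 1); (0, 2, 2, 0); (0, 1, 1, 1))


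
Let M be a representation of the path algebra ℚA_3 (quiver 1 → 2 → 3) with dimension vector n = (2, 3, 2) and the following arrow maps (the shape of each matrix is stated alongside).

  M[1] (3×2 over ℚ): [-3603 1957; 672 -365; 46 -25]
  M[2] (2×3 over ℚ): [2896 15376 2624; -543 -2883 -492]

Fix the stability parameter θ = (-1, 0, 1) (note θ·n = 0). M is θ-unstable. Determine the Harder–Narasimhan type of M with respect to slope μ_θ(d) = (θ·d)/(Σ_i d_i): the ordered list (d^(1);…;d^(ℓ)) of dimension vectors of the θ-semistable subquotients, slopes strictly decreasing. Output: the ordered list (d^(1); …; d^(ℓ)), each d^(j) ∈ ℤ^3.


Barcode: M ≅ I[1,2], I[1,3], I[2,2], I[3,3]. HN layers by μ_θ (3 steps, strictly decreasing):
  μ^(1)=1; μ^(2)=0; μ^(3)=-1

((0, 0, 2); (0, 3, 0); (2, 0, 0))


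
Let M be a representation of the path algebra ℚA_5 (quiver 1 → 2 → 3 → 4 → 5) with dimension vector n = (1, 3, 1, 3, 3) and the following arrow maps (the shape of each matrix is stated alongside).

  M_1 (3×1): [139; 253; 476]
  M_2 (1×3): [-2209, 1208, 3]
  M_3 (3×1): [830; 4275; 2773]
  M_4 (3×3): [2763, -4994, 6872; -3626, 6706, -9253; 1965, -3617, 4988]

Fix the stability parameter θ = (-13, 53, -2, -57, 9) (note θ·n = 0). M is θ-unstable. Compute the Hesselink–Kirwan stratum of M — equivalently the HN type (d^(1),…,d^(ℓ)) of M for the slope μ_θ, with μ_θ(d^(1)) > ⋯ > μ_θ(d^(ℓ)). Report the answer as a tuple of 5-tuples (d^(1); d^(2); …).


Barcode: M ≅ I[1,5], I[2,2]^2, I[4,5]^2. HN layers by μ_θ (5 steps, strictly decreasing):
  μ^(1)=53; μ^(2)=9; μ^(3)=-2; μ^(4)=-13; μ^(5)=-57

((0, 2, 0, 0, 0); (0, 0, 0, 0, 3); (0, 1, 1, 1, 0); (1, 0, 0, 0, 0); (0, 0, 0, 2, 0))


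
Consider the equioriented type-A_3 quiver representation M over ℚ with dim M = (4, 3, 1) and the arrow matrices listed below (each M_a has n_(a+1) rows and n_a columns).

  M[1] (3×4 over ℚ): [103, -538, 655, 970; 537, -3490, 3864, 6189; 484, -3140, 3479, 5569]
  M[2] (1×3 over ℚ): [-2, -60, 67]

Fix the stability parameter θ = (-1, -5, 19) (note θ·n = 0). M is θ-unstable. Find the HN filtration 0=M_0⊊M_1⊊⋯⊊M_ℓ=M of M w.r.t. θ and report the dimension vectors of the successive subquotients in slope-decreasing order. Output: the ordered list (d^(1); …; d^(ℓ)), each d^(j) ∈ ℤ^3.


Via rank(M_{q-1}∘⋯∘M_p): M ≅ I[1,1], I[1,2]^2, I[1,3].
μ_θ-semistable layers: μ^(1)=19; μ^(2)=-1; μ^(3)=-3

((0, 0, 1); (1, 0, 0); (3, 3, 0))


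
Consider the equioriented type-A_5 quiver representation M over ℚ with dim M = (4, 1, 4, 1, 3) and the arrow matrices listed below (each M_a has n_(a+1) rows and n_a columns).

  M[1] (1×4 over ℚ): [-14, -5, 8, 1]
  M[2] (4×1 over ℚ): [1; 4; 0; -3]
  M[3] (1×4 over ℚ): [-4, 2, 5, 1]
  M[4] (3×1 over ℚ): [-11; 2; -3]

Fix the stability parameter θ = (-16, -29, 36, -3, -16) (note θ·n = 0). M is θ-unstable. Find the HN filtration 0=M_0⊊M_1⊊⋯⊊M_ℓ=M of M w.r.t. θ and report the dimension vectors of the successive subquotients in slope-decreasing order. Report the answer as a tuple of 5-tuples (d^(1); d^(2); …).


Via rank(M_{q-1}∘⋯∘M_p): M ≅ I[1,1]^3, I[1,5], I[3,3]^3, I[5,5]^2.
μ_θ-semistable layers: μ^(1)=36; μ^(2)=17/3; μ^(3)=-16; μ^(4)=-45/2

((0, 0, 3, 0, 0); (0, 0, 1, 1, 1); (3, 0, 0, 0, 2); (1, 1, 0, 0, 0))


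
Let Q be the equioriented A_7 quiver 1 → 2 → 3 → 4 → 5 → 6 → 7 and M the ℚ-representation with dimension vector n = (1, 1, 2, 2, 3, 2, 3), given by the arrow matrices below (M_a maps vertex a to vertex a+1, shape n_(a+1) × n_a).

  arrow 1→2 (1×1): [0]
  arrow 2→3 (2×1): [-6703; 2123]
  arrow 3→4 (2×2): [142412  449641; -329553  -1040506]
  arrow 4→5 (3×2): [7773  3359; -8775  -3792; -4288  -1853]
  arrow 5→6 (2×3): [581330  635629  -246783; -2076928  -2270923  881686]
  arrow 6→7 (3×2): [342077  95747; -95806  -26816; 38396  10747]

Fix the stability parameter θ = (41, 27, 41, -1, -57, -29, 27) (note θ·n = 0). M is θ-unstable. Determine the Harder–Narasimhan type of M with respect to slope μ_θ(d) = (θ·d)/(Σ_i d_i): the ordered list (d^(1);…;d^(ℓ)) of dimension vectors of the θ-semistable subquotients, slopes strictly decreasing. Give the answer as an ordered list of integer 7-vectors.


Barcode: M ≅ I[1,1], I[2,7], I[3,7], I[5,5], I[7,7]. HN layers by μ_θ (5 steps, strictly decreasing):
  μ^(1)=41; μ^(2)=27; μ^(3)=-19/5; μ^(4)=-23/2; μ^(5)=-57

((1, 0, 0, 0, 0, 0, 0); (0, 0, 0, 0, 0, 0, 3); (0, 1, 1, 1, 1, 1, 0); (0, 0, 1, 1, 1, 1, 0); (0, 0, 0, 0, 1, 0, 0))


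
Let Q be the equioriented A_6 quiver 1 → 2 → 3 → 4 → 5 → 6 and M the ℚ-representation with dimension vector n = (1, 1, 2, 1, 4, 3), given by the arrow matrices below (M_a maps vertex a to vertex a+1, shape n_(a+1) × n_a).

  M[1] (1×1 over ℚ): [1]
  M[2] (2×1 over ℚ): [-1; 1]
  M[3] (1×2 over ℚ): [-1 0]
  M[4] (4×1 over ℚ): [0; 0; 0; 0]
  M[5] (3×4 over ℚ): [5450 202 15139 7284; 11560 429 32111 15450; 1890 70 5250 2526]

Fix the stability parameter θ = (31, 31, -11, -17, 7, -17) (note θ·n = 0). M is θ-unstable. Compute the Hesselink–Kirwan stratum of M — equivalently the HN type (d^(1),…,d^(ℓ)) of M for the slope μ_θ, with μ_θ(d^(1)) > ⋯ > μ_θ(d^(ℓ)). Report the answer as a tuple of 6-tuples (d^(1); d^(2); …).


Interval decomposition of M: I[1,4], I[3,3], I[5,5], I[5,6]^3.
HN type (ℓ=4): μ^(1)=17/2; μ^(2)=7; μ^(3)=-5; μ^(4)=-11

((1, 1, 1, 1, 0, 0); (0, 0, 0, 0, 1, 0); (0, 0, 0, 0, 3, 3); (0, 0, 1, 0, 0, 0))


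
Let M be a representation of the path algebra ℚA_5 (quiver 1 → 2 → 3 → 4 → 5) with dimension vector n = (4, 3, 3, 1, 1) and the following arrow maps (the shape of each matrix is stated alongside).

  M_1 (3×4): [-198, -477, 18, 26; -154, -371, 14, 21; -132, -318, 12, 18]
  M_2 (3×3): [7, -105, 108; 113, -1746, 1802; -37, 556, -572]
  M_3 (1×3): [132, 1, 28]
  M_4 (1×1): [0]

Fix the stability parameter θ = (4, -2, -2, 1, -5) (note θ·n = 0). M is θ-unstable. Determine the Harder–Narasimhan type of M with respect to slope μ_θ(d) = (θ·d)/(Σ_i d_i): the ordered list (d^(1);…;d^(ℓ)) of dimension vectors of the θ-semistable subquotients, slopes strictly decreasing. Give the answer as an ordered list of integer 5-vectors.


Interval decomposition of M: I[1,1]^2, I[1,3], I[1,4], I[2,3], I[5,5].
HN type (ℓ=5): μ^(1)=4; μ^(2)=1; μ^(3)=0; μ^(4)=-2; μ^(5)=-5

((2, 0, 0, 0, 0); (0, 0, 0, 1, 0); (2, 2, 2, 0, 0); (0, 1, 1, 0, 0); (0, 0, 0, 0, 1))


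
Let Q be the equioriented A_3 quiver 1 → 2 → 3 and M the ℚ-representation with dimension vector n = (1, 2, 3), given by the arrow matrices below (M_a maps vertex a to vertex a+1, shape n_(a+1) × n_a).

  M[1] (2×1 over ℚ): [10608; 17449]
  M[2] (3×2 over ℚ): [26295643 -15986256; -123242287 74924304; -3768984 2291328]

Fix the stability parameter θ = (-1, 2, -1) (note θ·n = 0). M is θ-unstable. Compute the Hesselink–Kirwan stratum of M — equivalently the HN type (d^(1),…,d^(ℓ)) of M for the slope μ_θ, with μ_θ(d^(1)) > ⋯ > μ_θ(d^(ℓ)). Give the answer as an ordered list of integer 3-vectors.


Barcode: M ≅ I[1,2], I[2,3], I[3,3]^2. HN layers by μ_θ (3 steps, strictly decreasing):
  μ^(1)=2; μ^(2)=1/2; μ^(3)=-1

((0, 1, 0); (0, 1, 1); (1, 0, 2))


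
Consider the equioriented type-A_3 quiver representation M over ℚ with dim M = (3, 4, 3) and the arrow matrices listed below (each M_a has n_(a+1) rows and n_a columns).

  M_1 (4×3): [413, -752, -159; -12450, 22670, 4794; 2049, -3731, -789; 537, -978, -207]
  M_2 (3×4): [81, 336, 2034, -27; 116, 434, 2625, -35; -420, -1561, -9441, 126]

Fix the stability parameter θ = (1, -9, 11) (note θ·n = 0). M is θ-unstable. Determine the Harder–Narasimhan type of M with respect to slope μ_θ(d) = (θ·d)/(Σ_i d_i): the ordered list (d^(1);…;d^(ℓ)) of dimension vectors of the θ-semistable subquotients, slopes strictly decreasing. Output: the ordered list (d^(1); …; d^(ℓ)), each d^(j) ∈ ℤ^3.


Barcode: M ≅ I[1,1], I[1,3]^2, I[2,2], I[2,3]. HN layers by μ_θ (4 steps, strictly decreasing):
  μ^(1)=11; μ^(2)=1; μ^(3)=-4; μ^(4)=-9

((0, 0, 3); (1, 0, 0); (2, 2, 0); (0, 2, 0))


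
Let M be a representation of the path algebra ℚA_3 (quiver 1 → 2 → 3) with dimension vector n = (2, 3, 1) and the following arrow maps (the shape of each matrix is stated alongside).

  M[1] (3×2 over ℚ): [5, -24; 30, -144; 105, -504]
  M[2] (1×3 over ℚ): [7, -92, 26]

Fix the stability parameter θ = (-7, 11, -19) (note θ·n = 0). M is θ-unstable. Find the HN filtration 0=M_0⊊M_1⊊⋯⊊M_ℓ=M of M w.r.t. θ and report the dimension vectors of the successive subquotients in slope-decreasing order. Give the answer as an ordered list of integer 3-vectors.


Via rank(M_{q-1}∘⋯∘M_p): M ≅ I[1,1], I[1,3], I[2,2]^2.
μ_θ-semistable layers: μ^(1)=11; μ^(2)=-4; μ^(3)=-7

((0, 2, 0); (0, 1, 1); (2, 0, 0))


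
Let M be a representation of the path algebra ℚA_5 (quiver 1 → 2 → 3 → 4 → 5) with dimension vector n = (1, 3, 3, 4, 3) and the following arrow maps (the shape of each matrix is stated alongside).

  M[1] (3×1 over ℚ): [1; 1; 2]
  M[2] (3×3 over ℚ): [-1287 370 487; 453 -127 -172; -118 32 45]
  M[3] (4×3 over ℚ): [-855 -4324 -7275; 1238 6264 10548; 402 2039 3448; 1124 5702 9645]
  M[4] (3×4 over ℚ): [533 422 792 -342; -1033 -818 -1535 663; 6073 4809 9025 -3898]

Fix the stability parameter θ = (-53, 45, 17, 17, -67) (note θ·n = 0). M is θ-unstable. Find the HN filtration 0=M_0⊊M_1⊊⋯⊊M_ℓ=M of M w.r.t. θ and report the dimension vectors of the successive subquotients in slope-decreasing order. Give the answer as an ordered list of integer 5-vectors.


Via rank(M_{q-1}∘⋯∘M_p): M ≅ I[1,5], I[2,5]^2, I[4,4].
μ_θ-semistable layers: μ^(1)=17; μ^(2)=3; μ^(3)=-53

((0, 0, 0, 1, 0); (0, 3, 3, 3, 3); (1, 0, 0, 0, 0))


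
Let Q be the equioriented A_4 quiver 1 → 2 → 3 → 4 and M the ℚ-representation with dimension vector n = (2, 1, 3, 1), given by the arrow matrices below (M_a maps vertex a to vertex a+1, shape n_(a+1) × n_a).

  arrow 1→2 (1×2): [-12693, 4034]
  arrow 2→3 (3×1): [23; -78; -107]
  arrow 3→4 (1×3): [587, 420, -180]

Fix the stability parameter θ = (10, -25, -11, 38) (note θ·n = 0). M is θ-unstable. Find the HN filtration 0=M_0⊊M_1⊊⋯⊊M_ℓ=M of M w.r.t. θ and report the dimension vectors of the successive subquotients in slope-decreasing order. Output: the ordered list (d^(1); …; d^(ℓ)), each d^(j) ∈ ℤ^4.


Barcode: M ≅ I[1,1], I[1,4], I[3,3]^2. HN layers by μ_θ (4 steps, strictly decreasing):
  μ^(1)=38; μ^(2)=10; μ^(3)=-26/3; μ^(4)=-11

((0, 0, 0, 1); (1, 0, 0, 0); (1, 1, 1, 0); (0, 0, 2, 0))


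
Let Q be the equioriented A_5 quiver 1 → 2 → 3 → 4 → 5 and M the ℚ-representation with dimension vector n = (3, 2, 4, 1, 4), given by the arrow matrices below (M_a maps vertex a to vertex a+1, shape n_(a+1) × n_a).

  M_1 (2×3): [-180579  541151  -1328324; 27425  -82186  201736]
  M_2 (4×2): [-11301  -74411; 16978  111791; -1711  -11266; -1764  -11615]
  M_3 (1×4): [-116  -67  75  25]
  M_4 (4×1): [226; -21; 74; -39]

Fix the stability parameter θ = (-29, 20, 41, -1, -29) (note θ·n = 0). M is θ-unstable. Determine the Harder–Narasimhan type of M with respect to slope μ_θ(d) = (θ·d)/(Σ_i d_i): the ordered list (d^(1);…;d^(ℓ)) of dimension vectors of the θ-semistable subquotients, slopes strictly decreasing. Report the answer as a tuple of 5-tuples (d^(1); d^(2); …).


Interval decomposition of M: I[1,1], I[1,3], I[1,5], I[3,3]^2, I[5,5]^3.
HN type (ℓ=4): μ^(1)=41; μ^(2)=20; μ^(3)=31/4; μ^(4)=-29

((0, 0, 3, 0, 0); (0, 1, 0, 0, 0); (0, 1, 1, 1, 1); (3, 0, 0, 0, 3))


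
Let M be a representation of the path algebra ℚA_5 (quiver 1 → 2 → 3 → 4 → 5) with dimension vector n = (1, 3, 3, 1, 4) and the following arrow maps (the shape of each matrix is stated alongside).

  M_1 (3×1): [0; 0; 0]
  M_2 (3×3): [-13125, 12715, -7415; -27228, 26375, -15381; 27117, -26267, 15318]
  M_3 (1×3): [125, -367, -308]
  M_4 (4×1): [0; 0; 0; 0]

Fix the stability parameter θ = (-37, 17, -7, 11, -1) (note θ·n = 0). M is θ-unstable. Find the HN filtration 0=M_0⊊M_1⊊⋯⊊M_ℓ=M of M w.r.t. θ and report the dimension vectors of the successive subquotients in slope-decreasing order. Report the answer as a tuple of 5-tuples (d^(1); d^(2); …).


Barcode: M ≅ I[1,1], I[2,3]^2, I[2,4], I[5,5]^4. HN layers by μ_θ (4 steps, strictly decreasing):
  μ^(1)=11; μ^(2)=5; μ^(3)=-1; μ^(4)=-37

((0, 0, 0, 1, 0); (0, 3, 3, 0, 0); (0, 0, 0, 0, 4); (1, 0, 0, 0, 0))


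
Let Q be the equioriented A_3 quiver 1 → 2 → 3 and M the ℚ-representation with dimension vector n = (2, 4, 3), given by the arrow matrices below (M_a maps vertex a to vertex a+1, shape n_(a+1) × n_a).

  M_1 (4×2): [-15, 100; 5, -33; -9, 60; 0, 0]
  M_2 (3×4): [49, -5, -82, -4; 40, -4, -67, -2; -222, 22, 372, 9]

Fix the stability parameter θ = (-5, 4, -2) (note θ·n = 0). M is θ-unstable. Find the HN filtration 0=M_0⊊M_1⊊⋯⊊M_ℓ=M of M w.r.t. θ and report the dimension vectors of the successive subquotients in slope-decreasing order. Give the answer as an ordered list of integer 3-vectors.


Interval decomposition of M: I[1,3]^2, I[2,2], I[2,3].
HN type (ℓ=3): μ^(1)=4; μ^(2)=1; μ^(3)=-5

((0, 1, 0); (0, 3, 3); (2, 0, 0))


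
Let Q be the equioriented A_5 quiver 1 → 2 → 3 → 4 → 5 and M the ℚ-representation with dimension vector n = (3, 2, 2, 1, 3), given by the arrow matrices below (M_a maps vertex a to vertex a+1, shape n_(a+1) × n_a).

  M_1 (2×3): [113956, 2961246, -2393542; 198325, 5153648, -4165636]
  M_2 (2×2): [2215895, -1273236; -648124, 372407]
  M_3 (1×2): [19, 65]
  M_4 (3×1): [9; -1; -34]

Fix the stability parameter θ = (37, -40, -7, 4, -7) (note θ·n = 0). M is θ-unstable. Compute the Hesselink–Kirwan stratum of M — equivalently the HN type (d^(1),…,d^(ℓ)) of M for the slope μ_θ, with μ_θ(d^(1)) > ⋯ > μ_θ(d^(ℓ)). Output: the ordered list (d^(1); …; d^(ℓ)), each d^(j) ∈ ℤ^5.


Via rank(M_{q-1}∘⋯∘M_p): M ≅ I[1,1], I[1,3], I[1,5], I[5,5]^2.
μ_θ-semistable layers: μ^(1)=37; μ^(2)=-3/2; μ^(3)=-10/3; μ^(4)=-7

((1, 0, 0, 0, 0); (0, 0, 0, 1, 1); (2, 2, 2, 0, 0); (0, 0, 0, 0, 2))


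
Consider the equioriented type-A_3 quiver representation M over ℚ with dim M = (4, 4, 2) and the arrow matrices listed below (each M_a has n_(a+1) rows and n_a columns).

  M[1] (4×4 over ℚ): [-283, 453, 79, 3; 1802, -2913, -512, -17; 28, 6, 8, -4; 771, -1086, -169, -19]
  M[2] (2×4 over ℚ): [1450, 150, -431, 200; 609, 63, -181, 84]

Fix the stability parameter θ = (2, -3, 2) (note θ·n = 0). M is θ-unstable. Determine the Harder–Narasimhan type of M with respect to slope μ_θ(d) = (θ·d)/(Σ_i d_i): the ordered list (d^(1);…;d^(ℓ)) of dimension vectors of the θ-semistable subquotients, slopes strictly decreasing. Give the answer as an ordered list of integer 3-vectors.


Interval decomposition of M: I[1,1], I[1,2], I[1,3]^2, I[2,2].
HN type (ℓ=3): μ^(1)=2; μ^(2)=-1/2; μ^(3)=-3

((1, 0, 2); (3, 3, 0); (0, 1, 0))


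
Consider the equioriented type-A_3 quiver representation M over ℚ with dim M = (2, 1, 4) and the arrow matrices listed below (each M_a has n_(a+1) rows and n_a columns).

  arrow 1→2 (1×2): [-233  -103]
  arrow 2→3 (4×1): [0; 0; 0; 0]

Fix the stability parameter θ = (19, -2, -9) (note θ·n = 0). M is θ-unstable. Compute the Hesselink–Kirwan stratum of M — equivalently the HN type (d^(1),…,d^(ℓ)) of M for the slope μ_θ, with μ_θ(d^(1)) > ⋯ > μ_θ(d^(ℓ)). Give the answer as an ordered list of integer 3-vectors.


Via rank(M_{q-1}∘⋯∘M_p): M ≅ I[1,1], I[1,2], I[3,3]^4.
μ_θ-semistable layers: μ^(1)=19; μ^(2)=17/2; μ^(3)=-9

((1, 0, 0); (1, 1, 0); (0, 0, 4))


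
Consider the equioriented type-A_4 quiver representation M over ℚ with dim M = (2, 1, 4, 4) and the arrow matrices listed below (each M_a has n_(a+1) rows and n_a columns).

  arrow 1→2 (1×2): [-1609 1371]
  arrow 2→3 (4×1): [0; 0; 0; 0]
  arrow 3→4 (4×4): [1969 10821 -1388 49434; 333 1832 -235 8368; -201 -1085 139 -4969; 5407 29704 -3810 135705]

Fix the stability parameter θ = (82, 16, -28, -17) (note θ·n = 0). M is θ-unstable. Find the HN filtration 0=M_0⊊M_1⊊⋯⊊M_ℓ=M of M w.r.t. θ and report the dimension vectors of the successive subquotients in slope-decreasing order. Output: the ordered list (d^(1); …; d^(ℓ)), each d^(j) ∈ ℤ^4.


Via rank(M_{q-1}∘⋯∘M_p): M ≅ I[1,1], I[1,2], I[3,3], I[3,4]^3, I[4,4].
μ_θ-semistable layers: μ^(1)=82; μ^(2)=49; μ^(3)=-17; μ^(4)=-28

((1, 0, 0, 0); (1, 1, 0, 0); (0, 0, 0, 4); (0, 0, 4, 0))


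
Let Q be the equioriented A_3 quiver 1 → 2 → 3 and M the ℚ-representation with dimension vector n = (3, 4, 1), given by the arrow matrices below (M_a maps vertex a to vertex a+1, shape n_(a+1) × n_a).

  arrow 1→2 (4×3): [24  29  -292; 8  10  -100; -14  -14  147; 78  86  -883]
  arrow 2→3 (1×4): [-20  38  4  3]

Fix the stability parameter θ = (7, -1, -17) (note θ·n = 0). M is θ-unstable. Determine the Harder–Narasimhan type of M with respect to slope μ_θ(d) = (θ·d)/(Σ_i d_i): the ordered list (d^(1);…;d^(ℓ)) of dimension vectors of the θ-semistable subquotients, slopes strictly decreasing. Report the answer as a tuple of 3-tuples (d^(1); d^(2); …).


Interval decomposition of M: I[1,1], I[1,2], I[1,3], I[2,2]^2.
HN type (ℓ=4): μ^(1)=7; μ^(2)=3; μ^(3)=-1; μ^(4)=-11/3

((1, 0, 0); (1, 1, 0); (0, 2, 0); (1, 1, 1))


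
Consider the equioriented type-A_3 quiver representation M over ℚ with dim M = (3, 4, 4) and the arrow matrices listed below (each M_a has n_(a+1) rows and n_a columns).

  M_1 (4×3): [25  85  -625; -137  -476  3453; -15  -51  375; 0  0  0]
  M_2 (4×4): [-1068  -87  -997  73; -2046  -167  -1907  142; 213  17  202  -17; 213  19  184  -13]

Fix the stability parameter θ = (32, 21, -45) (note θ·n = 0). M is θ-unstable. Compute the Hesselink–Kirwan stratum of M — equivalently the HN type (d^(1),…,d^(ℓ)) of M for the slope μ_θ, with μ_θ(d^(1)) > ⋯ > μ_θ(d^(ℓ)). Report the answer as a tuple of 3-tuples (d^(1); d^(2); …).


Interval decomposition of M: I[1,1], I[1,2], I[1,3], I[2,3]^2, I[3,3].
HN type (ℓ=5): μ^(1)=32; μ^(2)=53/2; μ^(3)=8/3; μ^(4)=-12; μ^(5)=-45

((1, 0, 0); (1, 1, 0); (1, 1, 1); (0, 2, 2); (0, 0, 1))


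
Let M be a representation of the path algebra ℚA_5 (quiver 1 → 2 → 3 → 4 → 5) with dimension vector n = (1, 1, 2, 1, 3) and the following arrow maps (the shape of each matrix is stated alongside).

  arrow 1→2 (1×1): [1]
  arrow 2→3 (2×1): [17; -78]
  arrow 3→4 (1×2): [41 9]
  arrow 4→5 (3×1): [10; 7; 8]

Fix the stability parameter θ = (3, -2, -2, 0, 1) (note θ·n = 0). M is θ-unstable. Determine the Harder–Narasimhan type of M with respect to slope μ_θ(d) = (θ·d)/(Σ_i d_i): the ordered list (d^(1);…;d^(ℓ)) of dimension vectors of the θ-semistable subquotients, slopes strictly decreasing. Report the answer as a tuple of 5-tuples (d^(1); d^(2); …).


Via rank(M_{q-1}∘⋯∘M_p): M ≅ I[1,5], I[3,3], I[5,5]^2.
μ_θ-semistable layers: μ^(1)=1; μ^(2)=0; μ^(3)=-1/3; μ^(4)=-2

((0, 0, 0, 0, 3); (0, 0, 0, 1, 0); (1, 1, 1, 0, 0); (0, 0, 1, 0, 0))


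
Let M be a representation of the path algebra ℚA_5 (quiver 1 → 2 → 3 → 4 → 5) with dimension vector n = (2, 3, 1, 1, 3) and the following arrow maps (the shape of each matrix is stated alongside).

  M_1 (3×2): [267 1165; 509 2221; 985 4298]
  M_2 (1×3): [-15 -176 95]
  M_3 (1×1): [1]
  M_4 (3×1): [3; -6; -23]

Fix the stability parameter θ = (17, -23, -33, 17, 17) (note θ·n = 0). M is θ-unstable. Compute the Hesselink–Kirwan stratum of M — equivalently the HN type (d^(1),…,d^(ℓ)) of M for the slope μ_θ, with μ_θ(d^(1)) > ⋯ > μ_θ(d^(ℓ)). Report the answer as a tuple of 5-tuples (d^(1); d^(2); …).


Barcode: M ≅ I[1,2], I[1,5], I[2,2], I[5,5]^2. HN layers by μ_θ (4 steps, strictly decreasing):
  μ^(1)=17; μ^(2)=-3; μ^(3)=-13; μ^(4)=-23

((0, 0, 0, 1, 3); (1, 1, 0, 0, 0); (1, 1, 1, 0, 0); (0, 1, 0, 0, 0))


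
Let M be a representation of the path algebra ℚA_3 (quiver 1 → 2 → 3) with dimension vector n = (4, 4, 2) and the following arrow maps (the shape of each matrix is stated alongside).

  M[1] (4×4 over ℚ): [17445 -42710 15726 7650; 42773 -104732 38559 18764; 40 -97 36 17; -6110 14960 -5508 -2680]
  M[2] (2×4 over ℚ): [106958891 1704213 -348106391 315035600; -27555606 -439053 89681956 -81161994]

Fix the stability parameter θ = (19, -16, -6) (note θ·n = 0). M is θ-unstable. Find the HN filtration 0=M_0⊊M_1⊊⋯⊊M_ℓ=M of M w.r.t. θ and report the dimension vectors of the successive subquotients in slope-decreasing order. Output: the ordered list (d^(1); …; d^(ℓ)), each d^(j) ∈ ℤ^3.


Barcode: M ≅ I[1,1], I[1,2], I[1,3]^2, I[2,2]. HN layers by μ_θ (4 steps, strictly decreasing):
  μ^(1)=19; μ^(2)=3/2; μ^(3)=-1; μ^(4)=-16

((1, 0, 0); (1, 1, 0); (2, 2, 2); (0, 1, 0))


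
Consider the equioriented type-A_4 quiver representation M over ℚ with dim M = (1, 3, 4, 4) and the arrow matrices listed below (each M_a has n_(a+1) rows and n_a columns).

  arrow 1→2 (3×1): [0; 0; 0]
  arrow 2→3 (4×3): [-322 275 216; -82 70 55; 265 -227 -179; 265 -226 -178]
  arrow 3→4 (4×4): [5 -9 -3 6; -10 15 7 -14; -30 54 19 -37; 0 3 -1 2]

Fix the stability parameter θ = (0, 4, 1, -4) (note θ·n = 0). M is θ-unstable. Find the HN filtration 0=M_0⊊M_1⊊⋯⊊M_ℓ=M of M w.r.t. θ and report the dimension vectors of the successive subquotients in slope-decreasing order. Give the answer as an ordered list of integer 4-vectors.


Interval decomposition of M: I[1,1], I[2,4]^3, I[3,3], I[4,4].
HN type (ℓ=4): μ^(1)=1; μ^(2)=1/3; μ^(3)=0; μ^(4)=-4

((0, 0, 1, 0); (0, 3, 3, 3); (1, 0, 0, 0); (0, 0, 0, 1))


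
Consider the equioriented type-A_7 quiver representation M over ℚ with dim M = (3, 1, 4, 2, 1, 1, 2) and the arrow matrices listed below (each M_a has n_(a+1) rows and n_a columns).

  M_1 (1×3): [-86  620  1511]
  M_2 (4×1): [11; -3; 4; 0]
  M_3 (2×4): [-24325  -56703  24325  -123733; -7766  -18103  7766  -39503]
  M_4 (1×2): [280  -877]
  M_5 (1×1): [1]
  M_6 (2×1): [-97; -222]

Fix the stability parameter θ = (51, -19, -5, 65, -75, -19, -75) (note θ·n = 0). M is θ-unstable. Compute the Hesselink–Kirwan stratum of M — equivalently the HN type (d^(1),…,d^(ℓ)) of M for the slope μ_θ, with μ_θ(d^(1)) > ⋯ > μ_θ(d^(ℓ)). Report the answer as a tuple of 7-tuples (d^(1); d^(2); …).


Interval decomposition of M: I[1,1]^2, I[1,7], I[3,3]^2, I[3,4], I[7,7].
HN type (ℓ=5): μ^(1)=65; μ^(2)=51; μ^(3)=-5; μ^(4)=-11; μ^(5)=-75

((0, 0, 0, 1, 0, 0, 0); (2, 0, 0, 0, 0, 0, 0); (0, 0, 3, 0, 0, 0, 0); (1, 1, 1, 1, 1, 1, 1); (0, 0, 0, 0, 0, 0, 1))
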